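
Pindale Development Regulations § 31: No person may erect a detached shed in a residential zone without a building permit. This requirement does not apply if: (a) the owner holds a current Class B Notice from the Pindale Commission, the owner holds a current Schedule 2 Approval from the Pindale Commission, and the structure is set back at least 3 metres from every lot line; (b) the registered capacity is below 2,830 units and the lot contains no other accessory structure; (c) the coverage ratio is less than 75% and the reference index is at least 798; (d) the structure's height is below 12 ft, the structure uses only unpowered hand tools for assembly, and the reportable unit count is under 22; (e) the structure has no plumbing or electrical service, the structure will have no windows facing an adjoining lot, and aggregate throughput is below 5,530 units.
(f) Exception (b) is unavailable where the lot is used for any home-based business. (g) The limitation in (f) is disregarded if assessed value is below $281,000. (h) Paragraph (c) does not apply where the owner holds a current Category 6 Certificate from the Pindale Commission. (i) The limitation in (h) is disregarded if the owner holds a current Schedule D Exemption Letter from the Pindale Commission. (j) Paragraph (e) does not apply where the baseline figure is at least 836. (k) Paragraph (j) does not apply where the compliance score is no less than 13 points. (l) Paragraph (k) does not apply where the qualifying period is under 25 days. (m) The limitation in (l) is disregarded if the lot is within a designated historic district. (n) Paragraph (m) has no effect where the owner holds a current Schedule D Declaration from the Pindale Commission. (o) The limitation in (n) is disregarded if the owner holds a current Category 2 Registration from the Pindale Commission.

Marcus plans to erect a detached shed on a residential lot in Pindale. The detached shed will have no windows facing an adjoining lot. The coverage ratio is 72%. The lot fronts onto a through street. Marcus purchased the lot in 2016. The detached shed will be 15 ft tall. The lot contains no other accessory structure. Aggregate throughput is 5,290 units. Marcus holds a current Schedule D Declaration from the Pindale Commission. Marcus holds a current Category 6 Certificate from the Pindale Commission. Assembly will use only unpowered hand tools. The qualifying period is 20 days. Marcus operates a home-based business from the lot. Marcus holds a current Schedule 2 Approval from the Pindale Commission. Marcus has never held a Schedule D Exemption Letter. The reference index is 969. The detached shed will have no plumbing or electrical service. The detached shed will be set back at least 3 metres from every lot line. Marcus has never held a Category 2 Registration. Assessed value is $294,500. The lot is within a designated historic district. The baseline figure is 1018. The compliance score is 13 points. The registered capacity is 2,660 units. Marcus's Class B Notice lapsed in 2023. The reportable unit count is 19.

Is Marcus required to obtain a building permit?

Exception (a) requires that the owner holds a current Class B Notice from the Pindale Commission; but no current Class B Notice is held, so (a) is unavailable.
Exception (b) is satisfied on its face — the registered capacity is 2,660 units, below the 2,830 units limit; the lot has no other accessory structure. But applying paragraphs (f)–(g): (f) is triggered — a home-based business operates on the lot. (g) is not engaged (assessed value is $294,500, not below $281,000), so (f) stands. Exception (b) does not apply.
All of (c)'s requirements are met (the coverage ratio is 72%, less than the 75% limit; the reference index is 969, meeting the 798 threshold). But: (h) operates against (c): a current Category 6 Certificate is held. (i) is inapplicable (no current Schedule D Exemption Letter is held), so (h) stands. (c) is therefore removed.
Exception (d) requires that the structure's height is below 12 ft; but the structure's height is 15 ft, not below 12 ft, so (d) is unavailable.
All of (e)'s requirements are met (there is no plumbing or electrical service; no windows face an adjoining lot; aggregate throughput is 5,290 units, below the 5,530 units limit). However, paragraphs (j)–(o) must be considered: (j) applies — the baseline figure is 1,018, meeting the 836 threshold. (k) would limit (j) — the compliance score is 13 points, meeting the 13 points threshold — but (l) sets (k) aside: (l) operates against (k): the qualifying period is 20 days, under the 25 days limit. (m) would limit (l) — the lot is in a historic district — but (n) sets (m) aside: (n) operates against (m): a current Schedule D Declaration is held. (o) is inapplicable (the Category 2 Registration is not current), so (n) stands. So (e) is unavailable.
No exception is made out. Marcus falls within the general rule.

Yes — Marcus must obtain a building permit.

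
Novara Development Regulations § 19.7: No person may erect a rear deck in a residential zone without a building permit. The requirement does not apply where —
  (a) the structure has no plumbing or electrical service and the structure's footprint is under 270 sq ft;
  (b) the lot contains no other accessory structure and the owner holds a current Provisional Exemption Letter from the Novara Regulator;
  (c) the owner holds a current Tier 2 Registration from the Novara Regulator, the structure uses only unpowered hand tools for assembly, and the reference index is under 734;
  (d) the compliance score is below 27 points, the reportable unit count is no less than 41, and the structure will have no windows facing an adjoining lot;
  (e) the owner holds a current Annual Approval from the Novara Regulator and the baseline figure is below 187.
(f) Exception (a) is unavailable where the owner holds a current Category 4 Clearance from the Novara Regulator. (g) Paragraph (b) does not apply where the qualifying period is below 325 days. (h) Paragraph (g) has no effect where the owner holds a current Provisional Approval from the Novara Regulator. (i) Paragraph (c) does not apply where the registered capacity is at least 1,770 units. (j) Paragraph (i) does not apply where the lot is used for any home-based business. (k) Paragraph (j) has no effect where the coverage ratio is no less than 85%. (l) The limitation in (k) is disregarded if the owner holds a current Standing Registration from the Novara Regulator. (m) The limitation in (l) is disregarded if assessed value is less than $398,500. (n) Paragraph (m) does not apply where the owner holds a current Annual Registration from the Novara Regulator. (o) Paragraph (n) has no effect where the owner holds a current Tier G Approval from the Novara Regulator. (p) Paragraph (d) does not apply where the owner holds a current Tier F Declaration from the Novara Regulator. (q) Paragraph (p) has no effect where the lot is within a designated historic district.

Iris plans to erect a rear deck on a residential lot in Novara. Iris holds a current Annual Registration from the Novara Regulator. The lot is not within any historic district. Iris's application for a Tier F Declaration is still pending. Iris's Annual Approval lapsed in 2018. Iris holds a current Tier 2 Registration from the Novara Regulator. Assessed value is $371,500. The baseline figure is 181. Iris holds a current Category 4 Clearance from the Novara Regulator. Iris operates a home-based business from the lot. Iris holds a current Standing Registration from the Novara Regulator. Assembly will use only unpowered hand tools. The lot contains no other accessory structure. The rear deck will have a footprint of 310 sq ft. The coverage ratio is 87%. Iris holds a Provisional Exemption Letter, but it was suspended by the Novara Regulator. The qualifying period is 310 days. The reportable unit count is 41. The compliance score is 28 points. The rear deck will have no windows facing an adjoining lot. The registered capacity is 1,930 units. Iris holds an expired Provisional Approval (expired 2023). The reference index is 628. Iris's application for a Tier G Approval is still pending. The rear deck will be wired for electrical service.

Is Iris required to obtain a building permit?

No — exception (c) applies; Iris does not need a building permit.

Exception (a) requires that the structure has no plumbing or electrical service; but electrical service is planned, so (a) is unavailable.
Exception (b) requires that the owner holds a current Provisional Exemption Letter from the Novara Regulator; but there is no Provisional Exemption Letter in force, so (b) is unavailable.
Exception (c)'s conditions are all satisfied: a current Tier 2 Registration is held; assembly uses only hand tools; the reference index is 628, under the 734 limit. As to paragraphs (i)–(o): (i) applies (the registered capacity is 1,930 units, meeting the 1,770 units threshold), but is set aside by (j): (j) operates — a home-based business operates on the lot. (k) operates (the coverage ratio is 87%, meeting the 85% threshold), but yields to (l): (l) is triggered — a current Standing Registration is held. (m) is engaged (assessed value is $371,500, less than the $398,500 limit), but is overridden by (n): (n) operates against (m): a current Annual Registration is held. (o), which would lift (n), is not engaged — there is no Tier G Approval in force. So (c) applies.
Exception (d) does not apply: the compliance score is 28 points, not below 27 points.
Exception (e) fails — there is no Annual Approval in force.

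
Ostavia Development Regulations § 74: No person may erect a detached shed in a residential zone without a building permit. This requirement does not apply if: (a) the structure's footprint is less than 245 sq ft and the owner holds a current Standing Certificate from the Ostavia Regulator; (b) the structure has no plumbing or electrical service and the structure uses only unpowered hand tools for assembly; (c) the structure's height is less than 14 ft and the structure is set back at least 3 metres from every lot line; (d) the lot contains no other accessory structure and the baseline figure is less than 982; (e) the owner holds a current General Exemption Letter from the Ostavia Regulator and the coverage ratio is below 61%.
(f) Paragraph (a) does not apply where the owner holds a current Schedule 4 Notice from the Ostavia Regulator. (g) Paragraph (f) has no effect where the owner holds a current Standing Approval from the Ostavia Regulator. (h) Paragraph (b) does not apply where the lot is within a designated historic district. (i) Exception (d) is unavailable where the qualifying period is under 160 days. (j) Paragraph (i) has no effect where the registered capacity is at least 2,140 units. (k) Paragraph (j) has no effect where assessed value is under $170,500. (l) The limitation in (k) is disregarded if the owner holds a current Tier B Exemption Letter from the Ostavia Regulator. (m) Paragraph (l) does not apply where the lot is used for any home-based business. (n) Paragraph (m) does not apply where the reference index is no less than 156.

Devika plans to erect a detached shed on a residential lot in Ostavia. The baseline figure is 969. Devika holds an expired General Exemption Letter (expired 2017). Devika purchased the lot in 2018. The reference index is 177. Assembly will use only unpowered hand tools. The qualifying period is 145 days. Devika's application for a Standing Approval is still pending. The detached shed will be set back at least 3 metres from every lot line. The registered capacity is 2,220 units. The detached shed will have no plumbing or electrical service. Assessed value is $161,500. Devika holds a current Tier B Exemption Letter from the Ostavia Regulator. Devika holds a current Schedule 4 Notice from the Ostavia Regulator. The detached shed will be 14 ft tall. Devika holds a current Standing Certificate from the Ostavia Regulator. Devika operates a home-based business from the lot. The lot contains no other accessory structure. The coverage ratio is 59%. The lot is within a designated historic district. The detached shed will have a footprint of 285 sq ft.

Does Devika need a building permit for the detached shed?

Exception (a) fails — the structure's footprint is 285 sq ft, not less than 245 sq ft.
Exception (b) is satisfied on its face — there is no plumbing or electrical service; assembly uses only hand tools. But applying paragraph (h): (h) is triggered — the lot is in a historic district. Exception (b) does not apply.
Exception (c) requires that the structure's height is less than 14 ft; but the structure's height is 14 ft, not less than 14 ft, so (c) is unavailable.
Exception (d)'s conditions are all satisfied: the lot has no other accessory structure; the baseline figure is 969, less than the 982 limit. Considering the limiting provisions: (i) would limit (d) — the qualifying period is 145 days, under the 160 days limit — but (j) sets (i) aside: (j) operates against (i): the registered capacity is 2,220 units, meeting the 2,140 units threshold. (k) is engaged (assessed value is $161,500, under the $170,500 limit), but yields to (l): (l) operates against (k): a current Tier B Exemption Letter is held. (m) would limit (l) — a home-based business operates on the lot — but (n) sets (m) aside: (n) applies — the reference index is 177, meeting the 156 threshold. So (d) applies.
Exception (e) fails — there is no General Exemption Letter in force.

No — exception (d) applies; Devika does not need a building permit.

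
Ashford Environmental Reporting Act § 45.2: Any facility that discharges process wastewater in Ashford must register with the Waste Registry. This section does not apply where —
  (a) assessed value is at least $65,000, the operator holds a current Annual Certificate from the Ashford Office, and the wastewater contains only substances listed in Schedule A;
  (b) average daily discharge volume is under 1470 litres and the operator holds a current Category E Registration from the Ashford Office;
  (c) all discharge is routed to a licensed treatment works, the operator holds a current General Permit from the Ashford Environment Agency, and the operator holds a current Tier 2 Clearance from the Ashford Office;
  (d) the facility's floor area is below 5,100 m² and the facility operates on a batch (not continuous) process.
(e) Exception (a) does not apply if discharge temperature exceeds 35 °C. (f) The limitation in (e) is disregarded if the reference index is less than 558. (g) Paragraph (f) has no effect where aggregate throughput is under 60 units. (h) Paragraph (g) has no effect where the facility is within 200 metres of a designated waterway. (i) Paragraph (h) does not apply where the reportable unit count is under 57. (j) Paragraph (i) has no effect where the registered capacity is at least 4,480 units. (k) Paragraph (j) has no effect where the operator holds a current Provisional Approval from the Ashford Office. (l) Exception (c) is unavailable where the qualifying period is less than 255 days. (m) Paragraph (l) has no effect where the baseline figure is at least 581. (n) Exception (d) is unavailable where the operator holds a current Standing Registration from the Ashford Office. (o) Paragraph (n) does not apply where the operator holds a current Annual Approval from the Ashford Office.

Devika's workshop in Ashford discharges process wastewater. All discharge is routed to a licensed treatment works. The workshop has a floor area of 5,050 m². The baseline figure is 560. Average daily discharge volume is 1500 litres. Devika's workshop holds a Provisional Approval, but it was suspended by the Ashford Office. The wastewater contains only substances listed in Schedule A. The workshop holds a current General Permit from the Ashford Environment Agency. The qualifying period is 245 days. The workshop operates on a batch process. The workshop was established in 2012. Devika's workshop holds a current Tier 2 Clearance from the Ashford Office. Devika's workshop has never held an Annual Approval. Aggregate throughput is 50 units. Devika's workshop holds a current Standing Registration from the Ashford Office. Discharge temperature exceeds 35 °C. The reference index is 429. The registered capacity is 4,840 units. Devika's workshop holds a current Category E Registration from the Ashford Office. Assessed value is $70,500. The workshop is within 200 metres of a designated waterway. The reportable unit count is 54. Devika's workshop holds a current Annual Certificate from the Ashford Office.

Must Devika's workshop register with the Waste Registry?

Exception (a)'s conditions are all satisfied: assessed value is $70,500, meeting the $65,000 threshold; a current Annual Certificate is held; the wastewater is Schedule-A-only. Applying paragraphs (e)–(k): (e) would limit (a) — discharge temperature exceeds 35 °C — but (f) sets (e) aside: (f) operates against (e): the reference index is 429, less than the 558 limit. (g) applies (aggregate throughput is 50 units, under the 60 units limit), but is overridden by (h): (h) operates — the workshop is within 200 m of a designated waterway. (i) would limit (h) — the reportable unit count is 54, under the 57 limit — but (j) sets (i) aside: (j) operates — the registered capacity is 4,840 units, meeting the 4,480 units threshold. (k) is inapplicable (no current Provisional Approval is held), so (j) stands. So (a) applies.
Exception (b) fails — average daily discharge volume is 1500 litres, not under 1470 litres.
Exception (c) is satisfied on its face — discharge is routed to a licensed treatment works; a current General Permit is held; a current Tier 2 Clearance is held. But: (l) operates against (c): the qualifying period is 245 days, less than the 255 days limit. (m) does not operate here (the baseline figure is 560, short of 581), so (l) stands. So (c) is unavailable.
Exception (d) is satisfied on its face — the facility's floor area is 5,050 m², below the 5,100 m² limit; the facility operates on a batch process. But: (n) is engaged — a current Standing Registration is held. (o), which would lift (n), is not engaged — no current Annual Approval is held. Exception (d) does not apply.

No — exception (a) applies; Devika's workshop is not required to register with the Waste Registry.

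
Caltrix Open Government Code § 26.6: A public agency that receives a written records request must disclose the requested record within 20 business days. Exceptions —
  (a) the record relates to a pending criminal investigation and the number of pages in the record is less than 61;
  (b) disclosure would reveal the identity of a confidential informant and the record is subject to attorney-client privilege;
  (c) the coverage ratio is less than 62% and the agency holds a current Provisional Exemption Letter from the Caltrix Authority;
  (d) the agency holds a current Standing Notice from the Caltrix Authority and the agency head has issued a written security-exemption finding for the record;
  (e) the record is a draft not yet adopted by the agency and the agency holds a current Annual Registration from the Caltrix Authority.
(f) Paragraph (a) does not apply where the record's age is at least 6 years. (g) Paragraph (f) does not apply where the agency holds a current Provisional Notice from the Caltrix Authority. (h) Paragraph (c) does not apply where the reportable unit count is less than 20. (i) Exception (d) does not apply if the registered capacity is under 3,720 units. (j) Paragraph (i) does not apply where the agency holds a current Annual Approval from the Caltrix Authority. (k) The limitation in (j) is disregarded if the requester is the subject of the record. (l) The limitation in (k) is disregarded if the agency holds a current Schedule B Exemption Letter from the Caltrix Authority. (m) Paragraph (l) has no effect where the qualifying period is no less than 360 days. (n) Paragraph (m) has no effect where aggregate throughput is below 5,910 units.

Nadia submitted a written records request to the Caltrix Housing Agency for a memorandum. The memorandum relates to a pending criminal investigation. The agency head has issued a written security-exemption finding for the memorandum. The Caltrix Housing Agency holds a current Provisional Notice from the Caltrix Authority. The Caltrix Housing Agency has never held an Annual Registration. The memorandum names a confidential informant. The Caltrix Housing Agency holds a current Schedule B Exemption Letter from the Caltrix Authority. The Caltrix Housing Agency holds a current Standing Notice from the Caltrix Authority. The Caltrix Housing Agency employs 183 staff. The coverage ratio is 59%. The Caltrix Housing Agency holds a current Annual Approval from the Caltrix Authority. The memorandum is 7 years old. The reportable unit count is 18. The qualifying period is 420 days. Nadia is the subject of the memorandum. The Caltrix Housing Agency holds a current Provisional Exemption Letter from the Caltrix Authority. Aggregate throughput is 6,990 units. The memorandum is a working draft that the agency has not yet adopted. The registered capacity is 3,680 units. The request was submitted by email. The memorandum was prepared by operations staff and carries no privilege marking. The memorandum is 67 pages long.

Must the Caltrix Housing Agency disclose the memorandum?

Yes — the Caltrix Housing Agency must disclose the memorandum.

Exception (a) fails — the number of pages in the record is 67, not less than 61.
Exception (b) does not apply: the memorandum carries no privilege marking.
All of (c)'s requirements are met (the coverage ratio is 59%, less than the 62% limit; a current Provisional Exemption Letter is held). Turning to paragraph (h): (h) operates against (c): the reportable unit count is 18, less than the 20 limit. So (c) is unavailable.
Exception (d): a current Standing Notice is held; a written security-exemption finding has been issued — every condition holds. Turning to paragraphs (i)–(n): (i) applies — the registered capacity is 3,680 units, under the 3,720 units limit. (j) would limit (i) — a current Annual Approval is held — but (k) sets (j) aside: (k) operates against (j): Nadia is the subject of the memorandum. (l) would limit (k) — a current Schedule B Exemption Letter is held — but (m) sets (l) aside: (m) operates against (l): the qualifying period is 420 days, meeting the 360 days threshold. (n) is not triggered (aggregate throughput is 6,990 units, not below 5,910 units), so (m) stands. So (d) is unavailable.
Exception (e) requires that the agency holds a current Annual Registration from the Caltrix Authority; but the Annual Registration is not current, so (e) is unavailable.
No exception is made out. the Caltrix Housing Agency falls within the general rule.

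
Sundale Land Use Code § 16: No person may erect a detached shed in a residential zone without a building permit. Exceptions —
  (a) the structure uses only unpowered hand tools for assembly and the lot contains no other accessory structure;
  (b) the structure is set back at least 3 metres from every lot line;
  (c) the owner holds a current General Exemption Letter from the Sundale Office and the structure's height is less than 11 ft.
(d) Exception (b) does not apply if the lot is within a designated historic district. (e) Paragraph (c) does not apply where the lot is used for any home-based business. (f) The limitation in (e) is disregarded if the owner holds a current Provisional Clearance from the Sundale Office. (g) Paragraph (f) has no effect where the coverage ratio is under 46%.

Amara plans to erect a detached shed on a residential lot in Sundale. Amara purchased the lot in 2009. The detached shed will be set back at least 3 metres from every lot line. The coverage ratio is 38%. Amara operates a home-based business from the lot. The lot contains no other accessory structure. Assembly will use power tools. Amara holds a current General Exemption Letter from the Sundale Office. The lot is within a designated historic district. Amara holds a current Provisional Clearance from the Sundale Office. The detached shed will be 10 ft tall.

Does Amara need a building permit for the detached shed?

Exception (a) fails — assembly uses power tools.
All of (b)'s requirements are met (the setback is at least 3 m on every side). Turning to paragraph (d): (d) is triggered — the lot is in a historic district. (b) is therefore removed.
Exception (c)'s conditions are all satisfied: a current General Exemption Letter is held; the structure's height is 10 ft, less than the 11 ft limit. Turning to paragraphs (e)–(g): (e) operates against (c): a home-based business operates on the lot. (f) is triggered (a current Provisional Clearance is held), but is displaced by (g): (g) operates against (f): the coverage ratio is 38%, under the 46% limit. So (c) is unavailable.
None of the exceptions is available; § 16 applies in full.

Yes — Amara must obtain a building permit.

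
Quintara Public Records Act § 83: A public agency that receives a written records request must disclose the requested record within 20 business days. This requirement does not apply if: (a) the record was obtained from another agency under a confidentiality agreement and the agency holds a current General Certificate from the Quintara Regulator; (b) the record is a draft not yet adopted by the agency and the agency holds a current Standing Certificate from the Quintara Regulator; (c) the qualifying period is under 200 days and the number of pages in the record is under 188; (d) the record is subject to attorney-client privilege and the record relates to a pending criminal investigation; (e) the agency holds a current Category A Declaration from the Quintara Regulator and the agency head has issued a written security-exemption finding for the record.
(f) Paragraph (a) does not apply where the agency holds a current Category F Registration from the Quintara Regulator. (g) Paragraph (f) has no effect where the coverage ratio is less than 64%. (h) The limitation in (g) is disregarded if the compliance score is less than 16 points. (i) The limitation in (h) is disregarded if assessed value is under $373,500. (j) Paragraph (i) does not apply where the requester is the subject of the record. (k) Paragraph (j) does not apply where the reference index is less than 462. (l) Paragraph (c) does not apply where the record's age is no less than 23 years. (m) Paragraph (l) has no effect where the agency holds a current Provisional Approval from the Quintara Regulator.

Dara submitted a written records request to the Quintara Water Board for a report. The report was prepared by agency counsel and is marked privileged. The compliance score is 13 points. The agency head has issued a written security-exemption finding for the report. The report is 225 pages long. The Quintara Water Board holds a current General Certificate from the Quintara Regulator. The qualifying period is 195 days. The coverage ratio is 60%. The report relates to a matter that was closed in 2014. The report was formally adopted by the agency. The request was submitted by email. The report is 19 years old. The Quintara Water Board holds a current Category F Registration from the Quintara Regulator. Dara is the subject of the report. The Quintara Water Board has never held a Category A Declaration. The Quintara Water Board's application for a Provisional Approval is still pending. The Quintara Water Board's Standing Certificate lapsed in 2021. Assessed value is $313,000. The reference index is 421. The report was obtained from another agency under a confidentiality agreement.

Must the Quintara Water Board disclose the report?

Exception (a)'s conditions are all satisfied: the report was obtained under a confidentiality agreement; a current General Certificate is held. Considering the limiting provisions: (f) applies (a current Category F Registration is held), but yields to (g): (g) operates against (f): the coverage ratio is 60%, less than the 64% limit. (h) is triggered (the compliance score is 13 points, less than the 16 points limit), but yields to (i): (i) is triggered — assessed value is $313,000, under the $373,500 limit. (j) would limit (i) — Dara is the subject of the report — but (k) sets (j) aside: (k) operates against (j): the reference index is 421, less than the 462 limit. So (a) applies.
Exception (b) does not apply: the report has been formally adopted.
Exception (c) does not apply: the number of pages in the record is 225, not under 188.
Exception (d) does not apply: the report relates to a closed matter.
Exception (e) does not apply: the Category A Declaration is not current.

No — exception (a) applies; the Quintara Water Board is not required to disclose the report.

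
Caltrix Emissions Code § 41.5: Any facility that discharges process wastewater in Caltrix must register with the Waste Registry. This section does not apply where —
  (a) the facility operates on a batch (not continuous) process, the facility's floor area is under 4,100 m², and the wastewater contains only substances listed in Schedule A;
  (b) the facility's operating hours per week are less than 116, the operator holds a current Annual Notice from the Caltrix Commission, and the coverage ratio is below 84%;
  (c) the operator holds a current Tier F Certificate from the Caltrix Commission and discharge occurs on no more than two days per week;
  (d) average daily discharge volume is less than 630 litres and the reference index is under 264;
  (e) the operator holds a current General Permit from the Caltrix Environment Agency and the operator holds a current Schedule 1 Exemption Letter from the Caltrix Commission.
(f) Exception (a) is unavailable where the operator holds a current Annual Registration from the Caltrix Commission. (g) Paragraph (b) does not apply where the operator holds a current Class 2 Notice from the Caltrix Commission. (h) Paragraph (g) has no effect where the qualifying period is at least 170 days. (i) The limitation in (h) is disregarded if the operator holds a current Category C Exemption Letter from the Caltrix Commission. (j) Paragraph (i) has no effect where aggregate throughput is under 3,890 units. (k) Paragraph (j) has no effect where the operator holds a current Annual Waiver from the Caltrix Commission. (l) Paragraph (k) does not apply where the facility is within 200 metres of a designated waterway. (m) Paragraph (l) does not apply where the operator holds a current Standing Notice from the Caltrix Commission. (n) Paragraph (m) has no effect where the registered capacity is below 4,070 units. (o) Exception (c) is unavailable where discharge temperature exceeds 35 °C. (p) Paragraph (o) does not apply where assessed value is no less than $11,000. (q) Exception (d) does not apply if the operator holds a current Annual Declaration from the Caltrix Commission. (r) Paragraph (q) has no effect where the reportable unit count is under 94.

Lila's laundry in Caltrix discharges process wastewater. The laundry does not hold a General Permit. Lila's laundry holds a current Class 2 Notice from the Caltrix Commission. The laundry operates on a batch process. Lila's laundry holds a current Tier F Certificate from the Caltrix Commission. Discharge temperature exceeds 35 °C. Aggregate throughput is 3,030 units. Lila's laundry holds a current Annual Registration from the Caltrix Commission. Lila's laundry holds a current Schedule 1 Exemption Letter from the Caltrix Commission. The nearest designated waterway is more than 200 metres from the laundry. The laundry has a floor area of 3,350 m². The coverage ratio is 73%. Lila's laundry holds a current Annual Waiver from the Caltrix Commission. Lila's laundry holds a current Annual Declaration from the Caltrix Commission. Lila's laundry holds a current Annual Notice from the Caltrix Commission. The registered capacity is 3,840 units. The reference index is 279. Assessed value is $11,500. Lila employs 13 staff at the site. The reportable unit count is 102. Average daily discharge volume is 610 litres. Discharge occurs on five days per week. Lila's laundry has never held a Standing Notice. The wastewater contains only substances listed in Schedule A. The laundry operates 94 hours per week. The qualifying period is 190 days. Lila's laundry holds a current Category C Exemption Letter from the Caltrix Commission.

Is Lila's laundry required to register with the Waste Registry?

All of (a)'s requirements are met (the facility operates on a batch process; the facility's floor area is 3,350 m², under the 4,100 m² limit; the wastewater is Schedule-A-only). But: (f) applies — a current Annual Registration is held. (a) is therefore removed.
Exception (b)'s conditions are all satisfied: the facility's operating hours per week are 94, less than the 116 limit; a current Annual Notice is held; the coverage ratio is 73%, below the 84% limit. But applying paragraphs (g)–(n): (g) operates — a current Class 2 Notice is held. (h) would limit (g) — the qualifying period is 190 days, meeting the 170 days threshold — but (i) sets (h) aside: (i) operates against (h): a current Category C Exemption Letter is held. (j) is engaged (aggregate throughput is 3,030 units, under the 3,890 units limit), but is itself disapplied by (k): (k) operates against (j): a current Annual Waiver is held. (l) does not operate here (the laundry is more than 200 m from any designated waterway), so (k) stands. (b) is therefore removed.
Exception (c) does not apply: discharge occurs on five days per week.
Exception (d) fails — the reference index is 279, not under 264.
Exception (e) does not apply: no General Permit is held.
None of the exceptions is available; § 41.5 applies in full.

Yes — Lila's laundry must register with the Waste Registry.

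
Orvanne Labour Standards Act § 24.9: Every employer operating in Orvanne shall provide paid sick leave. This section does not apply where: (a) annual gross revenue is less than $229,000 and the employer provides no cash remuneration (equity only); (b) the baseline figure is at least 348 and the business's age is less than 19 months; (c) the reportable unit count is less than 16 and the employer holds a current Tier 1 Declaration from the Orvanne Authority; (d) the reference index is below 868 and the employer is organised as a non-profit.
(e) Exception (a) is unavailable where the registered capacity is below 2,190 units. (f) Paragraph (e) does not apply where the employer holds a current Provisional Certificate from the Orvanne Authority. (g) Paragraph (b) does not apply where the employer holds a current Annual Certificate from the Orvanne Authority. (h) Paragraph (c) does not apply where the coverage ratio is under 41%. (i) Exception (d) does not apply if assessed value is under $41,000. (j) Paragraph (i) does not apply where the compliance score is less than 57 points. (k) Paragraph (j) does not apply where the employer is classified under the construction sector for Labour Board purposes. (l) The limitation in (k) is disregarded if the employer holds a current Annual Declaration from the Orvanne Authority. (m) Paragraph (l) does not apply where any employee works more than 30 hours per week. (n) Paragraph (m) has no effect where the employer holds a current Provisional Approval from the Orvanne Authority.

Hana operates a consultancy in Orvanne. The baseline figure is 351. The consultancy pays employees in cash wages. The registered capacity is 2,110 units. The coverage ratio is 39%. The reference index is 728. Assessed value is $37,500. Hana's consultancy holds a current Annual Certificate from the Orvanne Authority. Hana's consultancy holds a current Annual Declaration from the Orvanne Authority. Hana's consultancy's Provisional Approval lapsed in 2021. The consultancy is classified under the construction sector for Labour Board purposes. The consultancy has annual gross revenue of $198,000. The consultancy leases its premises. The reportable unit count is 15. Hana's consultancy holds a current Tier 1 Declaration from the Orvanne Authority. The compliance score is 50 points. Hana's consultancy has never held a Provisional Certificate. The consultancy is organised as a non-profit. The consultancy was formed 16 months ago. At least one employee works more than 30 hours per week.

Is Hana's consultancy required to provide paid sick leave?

Yes — Hana's consultancy must provide paid sick leave.

Exception (a) does not apply: employees are paid cash wages.
All of (b)'s requirements are met (the baseline figure is 351, meeting the 348 threshold; the business's age is 16 months, less than the 19 months limit). But applying paragraph (g): (g) is engaged — a current Annual Certificate is held. (b) is therefore removed.
Exception (c): the reportable unit count is 15, less than the 16 limit; a current Tier 1 Declaration is held — every condition holds. But: (h) operates against (c): the coverage ratio is 39%, under the 41% limit. Exception (c) does not apply.
Exception (d): the reference index is 728, below the 868 limit; the employer is a non-profit — every condition holds. However, paragraphs (i)–(n) must be considered: (i) operates against (d): assessed value is $37,500, under the $41,000 limit. (j) would limit (i) — the compliance score is 50 points, less than the 57 points limit — but (k) sets (j) aside: (k) operates against (j): the consultancy is classified under the construction sector. (l) is engaged (a current Annual Declaration is held), but is itself disapplied by (m): (m) operates against (l): at least one employee exceeds 30 hours/week. (n), which would lift (m), does not operate here — no current Provisional Approval is held. So (d) is unavailable.
No exception displaces § 24.9.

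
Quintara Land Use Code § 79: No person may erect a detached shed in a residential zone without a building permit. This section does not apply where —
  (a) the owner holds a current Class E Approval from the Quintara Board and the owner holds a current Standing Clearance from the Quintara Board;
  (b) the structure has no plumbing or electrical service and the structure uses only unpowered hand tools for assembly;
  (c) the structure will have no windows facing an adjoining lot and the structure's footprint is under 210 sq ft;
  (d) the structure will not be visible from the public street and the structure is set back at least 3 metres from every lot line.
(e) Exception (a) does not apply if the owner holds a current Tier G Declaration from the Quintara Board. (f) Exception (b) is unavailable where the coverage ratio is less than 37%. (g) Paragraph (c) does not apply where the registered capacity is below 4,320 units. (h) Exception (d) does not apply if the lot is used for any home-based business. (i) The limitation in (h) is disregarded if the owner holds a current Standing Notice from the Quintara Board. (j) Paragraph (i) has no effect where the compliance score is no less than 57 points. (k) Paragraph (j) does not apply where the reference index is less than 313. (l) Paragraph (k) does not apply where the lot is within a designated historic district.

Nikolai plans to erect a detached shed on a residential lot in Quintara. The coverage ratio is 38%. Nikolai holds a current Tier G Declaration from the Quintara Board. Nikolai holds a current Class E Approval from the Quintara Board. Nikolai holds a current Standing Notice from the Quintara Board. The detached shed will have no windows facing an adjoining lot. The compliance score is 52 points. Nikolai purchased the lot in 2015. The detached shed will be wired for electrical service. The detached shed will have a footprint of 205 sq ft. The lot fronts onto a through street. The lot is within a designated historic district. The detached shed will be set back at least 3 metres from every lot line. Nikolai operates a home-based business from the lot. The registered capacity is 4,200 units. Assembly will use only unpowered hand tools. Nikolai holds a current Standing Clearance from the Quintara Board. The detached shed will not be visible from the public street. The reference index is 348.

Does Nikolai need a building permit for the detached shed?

No — exception (d) applies; Nikolai does not need a building permit.

All of (a)'s requirements are met (a current Class E Approval is held; a current Standing Clearance is held). But applying paragraph (e): (e) operates against (a): a current Tier G Declaration is held. So (a) is unavailable.
Exception (b) fails — electrical service is planned.
Exception (c): no windows face an adjoining lot; the structure's footprint is 205 sq ft, under the 210 sq ft limit — every condition holds. Turning to paragraph (g): (g) operates against (c): the registered capacity is 4,200 units, below the 4,320 units limit. (c) is therefore removed.
All of (d)'s requirements are met (the structure will not be visible from the street; the setback is at least 3 m on every side). Applying paragraphs (h)–(l): (h) operates (a home-based business operates on the lot), but is displaced by (i): (i) operates against (h): a current Standing Notice is held. (j), which would lift (i), is inapplicable — the compliance score is 52 points, short of 57 points. Exception (d) stands.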